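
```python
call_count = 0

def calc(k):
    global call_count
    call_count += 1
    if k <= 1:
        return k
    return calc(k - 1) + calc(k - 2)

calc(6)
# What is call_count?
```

Calls(k) = 1 + Calls(k-1) + Calls(k-2); Calls(0)=Calls(1)=1. For k=6 this gives 25.

Answer: 25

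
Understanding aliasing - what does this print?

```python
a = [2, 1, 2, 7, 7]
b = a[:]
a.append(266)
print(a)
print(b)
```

Key concept: slice [:] creates copy.
Step by step:
`a = [2, 1, 2, 7, 7]` → a = [2, 1, 2, 7, 7]
`b = a[:]` → b = [2, 1, 2, 7, 7]
`a.append(266)` → a = [2, 1, 2, 7, 7, 266]
`print(a)` → prints [2, 1, 2, 7, 7, 266]
`print(b)` → prints [2, 1, 2, 7, 7]

Answer:
[2, 1, 2, 7, 7, 266]
[2, 1, 2, 7, 7]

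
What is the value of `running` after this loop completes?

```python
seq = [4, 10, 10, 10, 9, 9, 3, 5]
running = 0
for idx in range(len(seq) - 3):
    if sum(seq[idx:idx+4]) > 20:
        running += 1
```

Count windows with sum > 20
`running` takes the values: 0 → 1 → 2 → 3 → 4 → 5

Answer: 5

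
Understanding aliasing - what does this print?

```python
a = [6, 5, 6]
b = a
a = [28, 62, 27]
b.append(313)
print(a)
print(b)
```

Key concept: rebinding vs mutation: a is rebound to a new list, b still points at the original.
Step by step:
`a = [6, 5, 6]` → a = [6, 5, 6]
`b = a` → b = [6, 5, 6] (same object as a)
`a = [28, 62, 27]` → a = [28, 62, 27]
`b.append(313)` → b = [6, 5, 6, 313]
`print(a)` → prints [28, 62, 27]
`print(b)` → prints [6, 5, 6, 313]

Answer:
[28, 62, 27]
[6, 5, 6, 313]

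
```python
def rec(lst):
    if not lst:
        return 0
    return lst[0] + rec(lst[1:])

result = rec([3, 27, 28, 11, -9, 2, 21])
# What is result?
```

3 + 27 + 28 + 11 + (-9) + 2 + 21 + 0 = 83

Answer: 83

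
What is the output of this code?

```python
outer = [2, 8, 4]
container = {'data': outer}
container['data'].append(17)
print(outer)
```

Key concept: dict holds reference to list.
Step by step:
`outer = [2, 8, 4]` → outer = [2, 8, 4]
`container = {'data': outer}` → container = {'data': [2, 8, 4]}
`container['data'].append(17)` → outer = [2, 8, 4, 17]; container = {'data': [2, 8, 4, 17]}
`print(outer)` → prints [2, 8, 4, 17]

Answer: [2, 8, 4, 17]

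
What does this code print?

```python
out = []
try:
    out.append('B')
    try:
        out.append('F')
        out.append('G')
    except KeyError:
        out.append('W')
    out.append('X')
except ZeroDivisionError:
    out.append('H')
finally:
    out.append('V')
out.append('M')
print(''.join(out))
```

Execution trace: 'B' (try body) → 'F' (inner try body) → 'G' (inner try body, no exception) → 'X' (try body, no exception) → 'V' (finally) → 'M' (after the try/except). Output: BFGXVM

Answer: BFGXVM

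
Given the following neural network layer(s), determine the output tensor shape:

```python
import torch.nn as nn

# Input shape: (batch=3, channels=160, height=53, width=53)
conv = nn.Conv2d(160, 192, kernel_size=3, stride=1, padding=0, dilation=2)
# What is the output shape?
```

Input: (3, 160, 53, 53) -> Output: (3, 192, 49, 49)

Answer: (3, 192, 49, 49)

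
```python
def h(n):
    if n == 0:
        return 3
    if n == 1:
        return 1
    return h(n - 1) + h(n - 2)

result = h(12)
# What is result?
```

Build up from base cases: h(0)=3, h(1)=1, h(2)=4, h(3)=5, h(4)=9, h(5)=14, h(6)=23, ..., h(12)=411

Answer: 411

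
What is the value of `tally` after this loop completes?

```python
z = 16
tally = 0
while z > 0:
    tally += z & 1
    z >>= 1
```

Count set bits in 16 (binary: 0b10000)
`tally` takes the values: 0 → 1

Answer: 1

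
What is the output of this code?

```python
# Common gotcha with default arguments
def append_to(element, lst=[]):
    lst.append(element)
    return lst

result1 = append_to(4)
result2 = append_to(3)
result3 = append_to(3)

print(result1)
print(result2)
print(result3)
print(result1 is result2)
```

Key concept: mutable default argument gotcha.
Step by step:
`result1 = append_to(4)` → result1 = [4]
`result2 = append_to(3)` → result1 = [4, 3] (same object as result2); result2 = [4, 3] (same object as result1)
`result3 = append_to(3)` → result1 = [4, 3, 3] (same object as result2, result3); result2 = [4, 3, 3] (same object as result1, result3); result3 = [4, 3, 3] (same object as result1, result2)
`print(result1)` → prints [4, 3, 3]
`print(result2)` → prints [4, 3, 3]
`print(result3)` → prints [4, 3, 3]
`print(result1 is result2)` → prints True

Answer:
[4, 3, 3]
[4, 3, 3]
[4, 3, 3]
True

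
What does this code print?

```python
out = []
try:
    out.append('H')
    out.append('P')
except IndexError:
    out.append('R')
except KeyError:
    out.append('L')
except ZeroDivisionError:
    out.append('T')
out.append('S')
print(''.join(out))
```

Execution trace: 'H' (try body) → 'P' (try body, no exception) → 'S' (after the try/except). Output: HPS

Answer: HPS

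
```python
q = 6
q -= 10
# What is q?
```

Trace:
`q = 6` → q = 6
`q -= 10` → q = -4
So q = -4

Answer: -4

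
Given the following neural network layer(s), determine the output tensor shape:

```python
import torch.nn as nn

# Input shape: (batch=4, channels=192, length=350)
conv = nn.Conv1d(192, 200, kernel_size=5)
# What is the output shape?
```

Input: (4, 192, 350) -> Output: (4, 200, 346)

Answer: (4, 200, 346)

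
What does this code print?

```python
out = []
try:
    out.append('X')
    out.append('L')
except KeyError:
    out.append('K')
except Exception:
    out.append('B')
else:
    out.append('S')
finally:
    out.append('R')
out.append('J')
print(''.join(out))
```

Execution trace: 'X' (try body) → 'L' (try body, no exception) → 'S' (else) → 'R' (finally) → 'J' (after the try/except). Output: XLSRJ

Answer: XLSRJ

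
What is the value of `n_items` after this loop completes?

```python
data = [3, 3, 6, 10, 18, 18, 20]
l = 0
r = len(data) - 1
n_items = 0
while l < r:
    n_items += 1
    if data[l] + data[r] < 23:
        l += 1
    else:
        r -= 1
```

Steps to find pair summing to 23
`n_items` takes the values: 0 → 1 → 2 → 3 → 4 → 5 → 6

Answer: 6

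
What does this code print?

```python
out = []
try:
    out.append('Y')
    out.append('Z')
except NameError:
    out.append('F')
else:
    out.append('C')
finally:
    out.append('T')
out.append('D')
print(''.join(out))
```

Execution trace: 'Y' (try body) → 'Z' (try body, no exception) → 'C' (else) → 'T' (finally) → 'D' (after the try/except). Output: YZCTD

Answer: YZCTD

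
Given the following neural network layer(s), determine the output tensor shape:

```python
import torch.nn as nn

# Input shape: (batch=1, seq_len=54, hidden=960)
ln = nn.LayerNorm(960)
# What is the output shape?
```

Input: (1, 54, 960) -> Output: (1, 54, 960)

Answer: (1, 54, 960)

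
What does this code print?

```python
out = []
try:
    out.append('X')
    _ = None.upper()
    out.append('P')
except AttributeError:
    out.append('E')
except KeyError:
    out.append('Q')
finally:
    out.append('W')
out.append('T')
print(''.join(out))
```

Execution trace: 'X' (try body) → 'E' (except AttributeError) → 'W' (finally) → 'T' (after the try/except). Output: XEWT

Answer: XEWT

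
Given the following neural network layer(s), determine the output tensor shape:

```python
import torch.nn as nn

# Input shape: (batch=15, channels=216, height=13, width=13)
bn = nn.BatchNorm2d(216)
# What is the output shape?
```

Input: (15, 216, 13, 13) -> Output: (15, 216, 13, 13)

Answer: (15, 216, 13, 13)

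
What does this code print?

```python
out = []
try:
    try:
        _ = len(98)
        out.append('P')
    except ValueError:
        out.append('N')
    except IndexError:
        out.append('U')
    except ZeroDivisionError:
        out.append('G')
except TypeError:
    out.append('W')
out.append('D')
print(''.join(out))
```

Execution trace: 'W' (outer except TypeError) → 'D' (after the try/except). Output: WD

Answer: WD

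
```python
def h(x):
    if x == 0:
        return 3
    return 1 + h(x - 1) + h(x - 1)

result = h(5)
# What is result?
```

h(x) = 1 + 2·h(x-1), h(0)=3. Closed form: (3+1)·2^5 - 1 = 127.

Answer: 127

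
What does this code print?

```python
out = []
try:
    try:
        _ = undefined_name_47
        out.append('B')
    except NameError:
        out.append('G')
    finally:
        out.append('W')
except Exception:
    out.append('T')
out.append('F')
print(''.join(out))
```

Execution trace: 'G' (inner except NameError) → 'W' (inner finally) → 'F' (after the try/except). Output: GWF

Answer: GWF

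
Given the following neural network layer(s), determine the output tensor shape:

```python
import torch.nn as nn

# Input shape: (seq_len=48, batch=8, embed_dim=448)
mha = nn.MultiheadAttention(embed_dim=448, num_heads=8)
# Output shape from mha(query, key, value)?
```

Input: (48, 8, 448) -> Output: (48, 8, 448)

Answer: (48, 8, 448)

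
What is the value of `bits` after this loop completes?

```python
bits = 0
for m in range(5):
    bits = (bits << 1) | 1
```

Build 5 consecutive 1-bits: 0b11111
`bits` takes the values: 0 → 1 → 3 → 7 → 15 → 31

Answer: 31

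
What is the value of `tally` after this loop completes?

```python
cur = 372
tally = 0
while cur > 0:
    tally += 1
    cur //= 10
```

Count digits by repeated division by 10
`tally` takes the values: 0 → 1 → 2 → 3

Answer: 3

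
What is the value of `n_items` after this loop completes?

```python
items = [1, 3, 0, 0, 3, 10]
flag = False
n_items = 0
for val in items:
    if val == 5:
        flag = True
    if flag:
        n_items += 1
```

Count elements after first 5 in [1, 3, 0, 0, 3, 10]
`n_items` takes the values: 0

Answer: 0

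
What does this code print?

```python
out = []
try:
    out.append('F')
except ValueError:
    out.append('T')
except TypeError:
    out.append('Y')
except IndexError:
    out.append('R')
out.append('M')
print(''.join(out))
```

Execution trace: 'F' (try body, no exception) → 'M' (after the try/except). Output: FM

Answer: FM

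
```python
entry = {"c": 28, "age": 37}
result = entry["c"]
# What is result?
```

Trace:
`entry = {"c": 28, "age": 37}` → entry = {'c': 28, 'age': 37}
`result = entry["c"]` → result = 28
So result = 28

Answer: 28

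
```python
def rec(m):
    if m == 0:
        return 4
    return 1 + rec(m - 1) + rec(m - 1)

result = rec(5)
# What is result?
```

rec(m) = 1 + 2·rec(m-1), rec(0)=4. Closed form: (4+1)·2^5 - 1 = 159.

Answer: 159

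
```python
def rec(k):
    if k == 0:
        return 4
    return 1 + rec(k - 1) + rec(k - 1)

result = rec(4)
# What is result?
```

rec(k) = 1 + 2·rec(k-1), rec(0)=4. Closed form: (4+1)·2^4 - 1 = 79.

Answer: 79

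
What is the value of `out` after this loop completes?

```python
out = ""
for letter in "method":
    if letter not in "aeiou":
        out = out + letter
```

Remove vowels from 'method'
`out` takes the values: "" → "m" → "mt" → "mth" → "mthd"

Answer: "mthd"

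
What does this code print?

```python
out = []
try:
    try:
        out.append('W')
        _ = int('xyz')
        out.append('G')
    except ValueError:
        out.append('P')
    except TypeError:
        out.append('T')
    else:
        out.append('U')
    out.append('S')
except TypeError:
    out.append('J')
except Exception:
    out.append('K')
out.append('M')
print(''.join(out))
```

Execution trace: 'W' (inner try body) → 'P' (inner except ValueError) → 'S' (try body, no exception) → 'M' (after the try/except). Output: WPSM

Answer: WPSM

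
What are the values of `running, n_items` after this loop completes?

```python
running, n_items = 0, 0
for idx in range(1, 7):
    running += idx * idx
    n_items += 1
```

Sum of squares and count
`running, n_items` takes the values: (0, 0) → (1, 0) → (1, 1) → (5, 1) → (5, 2) → (14, 2) → (14, 3) → (30, 3) → (30, 4) → (55, 4) → (55, 5) → (91, 5) → (91, 6)

Answer: 91, 6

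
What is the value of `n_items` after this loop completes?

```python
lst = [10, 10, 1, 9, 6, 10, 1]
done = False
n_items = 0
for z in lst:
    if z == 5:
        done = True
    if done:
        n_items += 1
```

Count elements after first 5 in [10, 10, 1, 9, 6, 10, 1]
`n_items` takes the values: 0

Answer: 0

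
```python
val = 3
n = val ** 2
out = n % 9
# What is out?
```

Trace:
`val = 3` → val = 3
`n = val ** 2` → n = 9
`out = n % 9` → out = 0
So out = 0

Answer: 0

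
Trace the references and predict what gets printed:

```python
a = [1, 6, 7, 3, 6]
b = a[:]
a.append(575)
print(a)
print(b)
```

Key concept: slice [:] creates copy.
Step by step:
`a = [1, 6, 7, 3, 6]` → a = [1, 6, 7, 3, 6]
`b = a[:]` → b = [1, 6, 7, 3, 6]
`a.append(575)` → a = [1, 6, 7, 3, 6, 575]
`print(a)` → prints [1, 6, 7, 3, 6, 575]
`print(b)` → prints [1, 6, 7, 3, 6]

Answer:
[1, 6, 7, 3, 6, 575]
[1, 6, 7, 3, 6]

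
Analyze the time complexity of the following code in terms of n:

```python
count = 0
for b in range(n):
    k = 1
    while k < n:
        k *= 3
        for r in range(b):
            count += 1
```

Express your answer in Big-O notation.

Each loop level contributes: n × log n × n. Multiplying the contributions gives O(n^2 log n).

Answer: O(n^2 log n)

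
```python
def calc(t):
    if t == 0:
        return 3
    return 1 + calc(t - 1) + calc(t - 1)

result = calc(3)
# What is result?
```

calc(t) = 1 + 2·calc(t-1), calc(0)=3. Closed form: (3+1)·2^3 - 1 = 31.

Answer: 31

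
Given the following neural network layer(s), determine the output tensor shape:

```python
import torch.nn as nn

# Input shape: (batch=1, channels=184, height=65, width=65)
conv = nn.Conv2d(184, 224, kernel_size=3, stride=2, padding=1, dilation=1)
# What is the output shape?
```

Input: (1, 184, 65, 65) -> Output: (1, 224, 33, 33)

Answer: (1, 224, 33, 33)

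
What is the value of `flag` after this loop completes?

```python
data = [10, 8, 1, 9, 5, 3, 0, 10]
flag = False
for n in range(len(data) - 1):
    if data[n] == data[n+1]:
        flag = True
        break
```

Check consecutive duplicates in [10, 8, 1, 9, 5, 3, 0, 10]
`flag` takes the values: False

Answer: False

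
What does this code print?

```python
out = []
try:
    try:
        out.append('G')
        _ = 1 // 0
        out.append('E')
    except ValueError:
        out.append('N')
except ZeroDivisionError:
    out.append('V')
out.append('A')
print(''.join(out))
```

Execution trace: 'G' (try body) → 'V' (outer except ZeroDivisionError) → 'A' (after the try/except). Output: GVA

Answer: GVA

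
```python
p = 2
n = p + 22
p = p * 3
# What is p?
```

Trace:
`p = 2` → p = 2
`n = p + 22` → n = 24
`p = p * 3` → p = 6
So p = 6

Answer: 6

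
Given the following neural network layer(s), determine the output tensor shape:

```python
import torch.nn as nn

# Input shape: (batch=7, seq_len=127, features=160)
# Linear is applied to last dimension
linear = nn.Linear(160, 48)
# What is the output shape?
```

Input: (7, 127, 160) -> Output: (7, 127, 48)

Answer: (7, 127, 48)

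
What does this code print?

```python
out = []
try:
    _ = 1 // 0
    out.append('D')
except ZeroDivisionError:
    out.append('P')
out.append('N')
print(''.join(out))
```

Execution trace: 'P' (except ZeroDivisionError) → 'N' (after the try/except). Output: PN

Answer: PN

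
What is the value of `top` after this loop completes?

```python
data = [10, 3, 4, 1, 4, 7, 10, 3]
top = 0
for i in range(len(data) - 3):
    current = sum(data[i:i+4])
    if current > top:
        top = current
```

Max sum of 4-element window in [10, 3, 4, 1, 4, 7, 10, 3]
`top` takes the values: 0 → 18 → 22 → 24

Answer: 24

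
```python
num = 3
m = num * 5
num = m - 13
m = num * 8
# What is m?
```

Trace:
`num = 3` → num = 3
`m = num * 5` → m = 15
`num = m - 13` → num = 2
`m = num * 8` → m = 16
So m = 16

Answer: 16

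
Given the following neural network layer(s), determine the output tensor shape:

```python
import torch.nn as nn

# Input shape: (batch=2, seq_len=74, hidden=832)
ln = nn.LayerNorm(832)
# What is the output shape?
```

Input: (2, 74, 832) -> Output: (2, 74, 832)

Answer: (2, 74, 832)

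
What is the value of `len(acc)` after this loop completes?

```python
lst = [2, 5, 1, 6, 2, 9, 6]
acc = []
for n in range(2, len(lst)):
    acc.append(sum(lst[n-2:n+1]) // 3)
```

Number of 3-element averages
`acc` takes the values: [] → [2] → [2, 4] → [2, 4, 3] → [2, 4, 3, 5] → [2, 4, 3, 5, 5]
So `len(acc)` = 5

Answer: 5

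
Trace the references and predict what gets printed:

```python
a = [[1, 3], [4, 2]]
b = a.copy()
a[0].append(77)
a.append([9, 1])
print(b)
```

Key concept: shallow copy with nested lists.
Step by step:
`a = [[1, 3], [4, 2]]` → a = [[1, 3], [4, 2]]
`b = a.copy()` → b = [[1, 3], [4, 2]]
`a[0].append(77)` → a = [[1, 3, 77], [4, 2]]; b = [[1, 3, 77], [4, 2]]
`a.append([9, 1])` → a = [[1, 3, 77], [4, 2], [9, 1]]
`print(b)` → prints [[1, 3, 77], [4, 2]]

Answer: [[1, 3, 77], [4, 2]]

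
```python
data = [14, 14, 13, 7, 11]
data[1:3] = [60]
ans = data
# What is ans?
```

Trace:
`data = [14, 14, 13, 7, 11]` → data = [14, 14, 13, 7, 11]
`data[1:3] = [60]` → data = [14, 60, 7, 11]
`ans = data` → ans = [14, 60, 7, 11]
So ans = [14, 60, 7, 11]

Answer: [14, 60, 7, 11]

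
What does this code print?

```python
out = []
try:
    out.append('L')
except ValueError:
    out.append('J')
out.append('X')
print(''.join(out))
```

Execution trace: 'L' (try body, no exception) → 'X' (after the try/except). Output: LX

Answer: LX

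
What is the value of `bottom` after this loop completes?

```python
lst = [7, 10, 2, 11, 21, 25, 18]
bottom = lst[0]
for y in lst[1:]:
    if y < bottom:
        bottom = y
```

Minimum of [7, 10, 2, 11, 21, 25, 18]
`bottom` takes the values: 7 → 2

Answer: 2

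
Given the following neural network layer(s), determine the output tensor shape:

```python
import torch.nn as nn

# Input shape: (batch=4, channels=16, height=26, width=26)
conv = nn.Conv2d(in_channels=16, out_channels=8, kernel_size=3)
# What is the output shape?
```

Input: (4, 16, 26, 26) -> Output: (4, 8, 24, 24)

Answer: (4, 8, 24, 24)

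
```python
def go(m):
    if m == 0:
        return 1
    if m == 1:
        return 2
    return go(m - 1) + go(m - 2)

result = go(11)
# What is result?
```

Build up from base cases: go(0)=1, go(1)=2, go(2)=3, go(3)=5, go(4)=8, go(5)=13, go(6)=21, ..., go(11)=233

Answer: 233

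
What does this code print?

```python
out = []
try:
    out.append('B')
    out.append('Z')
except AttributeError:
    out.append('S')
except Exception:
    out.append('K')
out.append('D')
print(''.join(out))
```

Execution trace: 'B' (try body) → 'Z' (try body, no exception) → 'D' (after the try/except). Output: BZD

Answer: BZD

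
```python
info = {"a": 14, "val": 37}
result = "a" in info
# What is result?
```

Trace:
`info = {"a": 14, "val": 37}` → info = {'a': 14, 'val': 37}
`result = "a" in info` → result = True
So result = True

Answer: True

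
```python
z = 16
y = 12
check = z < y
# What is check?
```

Trace:
`z = 16` → z = 16
`y = 12` → y = 12
`check = z < y` → check = False
So check = False

Answer: False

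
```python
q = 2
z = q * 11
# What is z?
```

Trace:
`q = 2` → q = 2
`z = q * 11` → z = 22
So z = 22

Answer: 22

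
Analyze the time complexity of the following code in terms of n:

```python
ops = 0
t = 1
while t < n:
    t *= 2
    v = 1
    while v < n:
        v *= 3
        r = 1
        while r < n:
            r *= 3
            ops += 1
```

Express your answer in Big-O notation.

Each loop level contributes: log n × log n × log n. Multiplying the contributions gives O(log^3 n).

Answer: O(log^3 n)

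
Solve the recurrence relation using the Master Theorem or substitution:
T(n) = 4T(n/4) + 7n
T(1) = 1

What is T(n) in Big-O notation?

By Master Theorem: a=4, b=4, f(n)=7n. Since log_4(4) = 1 and f(n) = Θ(n^1), Case 2 applies. T(n) = O(n log n).

Answer: O(n log n)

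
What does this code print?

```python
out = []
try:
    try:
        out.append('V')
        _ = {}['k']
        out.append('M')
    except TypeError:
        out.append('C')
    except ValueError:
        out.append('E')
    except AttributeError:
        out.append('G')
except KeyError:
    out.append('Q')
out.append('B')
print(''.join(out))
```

Execution trace: 'V' (try body) → 'Q' (outer except KeyError) → 'B' (after the try/except). Output: VQB

Answer: VQB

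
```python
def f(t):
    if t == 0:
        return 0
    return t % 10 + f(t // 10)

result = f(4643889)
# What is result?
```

Sum of digits of 4643889: 9 + 8 + 8 + 3 + 4 + 6 + 4 = 42

Answer: 42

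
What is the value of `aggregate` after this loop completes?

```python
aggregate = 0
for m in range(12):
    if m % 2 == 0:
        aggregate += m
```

Sum of even numbers 0 to 11
`aggregate` takes the values: 0 → 2 → 6 → 12 → 20 → 30

Answer: 30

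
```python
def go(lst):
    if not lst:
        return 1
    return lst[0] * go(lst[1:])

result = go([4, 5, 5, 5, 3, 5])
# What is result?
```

Product over [4, 5, 5, 5, 3, 5] = 4 * 5 * 5 * 5 * 3 * 5 = 7500

Answer: 7500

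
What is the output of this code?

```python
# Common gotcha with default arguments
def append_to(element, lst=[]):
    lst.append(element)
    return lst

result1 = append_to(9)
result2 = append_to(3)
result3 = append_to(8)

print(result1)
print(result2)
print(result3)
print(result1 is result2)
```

Key concept: mutable default argument gotcha.
Step by step:
`result1 = append_to(9)` → result1 = [9]
`result2 = append_to(3)` → result1 = [9, 3] (same object as result2); result2 = [9, 3] (same object as result1)
`result3 = append_to(8)` → result1 = [9, 3, 8] (same object as result2, result3); result2 = [9, 3, 8] (same object as result1, result3); result3 = [9, 3, 8] (same object as result1, result2)
`print(result1)` → prints [9, 3, 8]
`print(result2)` → prints [9, 3, 8]
`print(result3)` → prints [9, 3, 8]
`print(result1 is result2)` → prints True

Answer:
[9, 3, 8]
[9, 3, 8]
[9, 3, 8]
True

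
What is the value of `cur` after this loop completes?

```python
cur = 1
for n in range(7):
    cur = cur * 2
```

Multiply by 2, 7 times: 1 * 2^7 = 128
`cur` takes the values: 1 → 2 → 4 → 8 → 16 → 32 → 64 → 128

Answer: 128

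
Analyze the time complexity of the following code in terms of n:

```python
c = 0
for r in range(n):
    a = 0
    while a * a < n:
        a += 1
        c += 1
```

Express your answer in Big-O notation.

Each loop level contributes: n × √n. Multiplying the contributions gives O(n√n).

Answer: O(n√n)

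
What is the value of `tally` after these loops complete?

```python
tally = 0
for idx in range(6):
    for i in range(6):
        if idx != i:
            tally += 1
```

6² - 6 (exclude diagonal)
`tally` takes the values: 0 → 1 → 2 → 3 → 4 → 5 → 6 → 7 → 8 → 9 → 10 → 11 → 12 → 13 → 14 → 15 → 16 → 17 → 18 → 19 → 20 → 21 → 22 → 23 → 24 → 25 → 26 → 27 → 28 → 29 → 30

Answer: 30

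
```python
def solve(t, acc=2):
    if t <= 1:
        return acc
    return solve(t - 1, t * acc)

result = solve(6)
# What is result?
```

Accumulator trace (n, acc): (6, 2) -> (5, 12) -> (4, 60) -> (3, 240) -> (2, 720) -> (1, 1440) -> return 1440

Answer: 1440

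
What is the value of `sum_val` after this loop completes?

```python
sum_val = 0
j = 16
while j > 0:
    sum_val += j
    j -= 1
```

Sum 16 down to 1
`sum_val` takes the values: 0 → 16 → 31 → 45 → 58 → 70 → 81 → 91 → 100 → 108 → 115 → 121 → 126 → 130 → 133 → 135 → 136

Answer: 136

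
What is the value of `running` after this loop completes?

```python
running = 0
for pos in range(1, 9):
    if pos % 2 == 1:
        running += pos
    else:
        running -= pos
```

Add odd, subtract even
`running` takes the values: 0 → 1 → -1 → 2 → -2 → 3 → -3 → 4 → -4

Answer: -4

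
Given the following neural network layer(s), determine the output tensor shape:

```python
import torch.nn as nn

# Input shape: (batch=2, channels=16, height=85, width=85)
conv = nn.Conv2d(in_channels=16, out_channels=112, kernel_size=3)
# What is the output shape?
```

Input: (2, 16, 85, 85) -> Output: (2, 112, 83, 83)

Answer: (2, 112, 83, 83)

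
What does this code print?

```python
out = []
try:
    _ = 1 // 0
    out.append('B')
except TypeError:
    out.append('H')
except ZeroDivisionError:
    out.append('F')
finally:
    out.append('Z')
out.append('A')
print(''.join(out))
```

Execution trace: 'F' (except ZeroDivisionError) → 'Z' (finally) → 'A' (after the try/except). Output: FZA

Answer: FZA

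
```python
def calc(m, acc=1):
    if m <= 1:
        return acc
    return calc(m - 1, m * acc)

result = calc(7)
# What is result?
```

Accumulator trace (n, acc): (7, 1) -> (6, 7) -> (5, 42) -> (4, 210) -> (3, 840) -> (2, 2520) -> (1, 5040) -> return 5040

Answer: 5040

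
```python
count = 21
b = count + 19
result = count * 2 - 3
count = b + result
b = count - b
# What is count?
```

Trace:
`count = 21` → count = 21
`b = count + 19` → b = 40
`result = count * 2 - 3` → result = 39
`count = b + result` → count = 79
`b = count - b` → b = 39
So count = 79

Answer: 79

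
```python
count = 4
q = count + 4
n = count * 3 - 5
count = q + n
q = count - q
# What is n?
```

Trace:
`count = 4` → count = 4
`q = count + 4` → q = 8
`n = count * 3 - 5` → n = 7
`count = q + n` → count = 15
`q = count - q` → q = 7
So n = 7

Answer: 7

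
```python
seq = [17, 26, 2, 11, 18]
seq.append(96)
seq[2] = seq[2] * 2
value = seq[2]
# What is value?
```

Trace:
`seq = [17, 26, 2, 11, 18]` → seq = [17, 26, 2, 11, 18]
`seq.append(96)` → seq = [17, 26, 2, 11, 18, 96]
`seq[2] = seq[2] * 2` → seq = [17, 26, 4, 11, 18, 96]
`value = seq[2]` → value = 4
So value = 4

Answer: 4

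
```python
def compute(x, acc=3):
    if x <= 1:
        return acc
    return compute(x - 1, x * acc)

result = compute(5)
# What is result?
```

Accumulator trace (n, acc): (5, 3) -> (4, 15) -> (3, 60) -> (2, 180) -> (1, 360) -> return 360

Answer: 360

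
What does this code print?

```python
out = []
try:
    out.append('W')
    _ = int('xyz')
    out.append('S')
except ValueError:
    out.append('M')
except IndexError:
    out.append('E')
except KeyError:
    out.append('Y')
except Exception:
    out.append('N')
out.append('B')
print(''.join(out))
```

Execution trace: 'W' (try body) → 'M' (except ValueError) → 'B' (after the try/except). Output: WMB

Answer: WMB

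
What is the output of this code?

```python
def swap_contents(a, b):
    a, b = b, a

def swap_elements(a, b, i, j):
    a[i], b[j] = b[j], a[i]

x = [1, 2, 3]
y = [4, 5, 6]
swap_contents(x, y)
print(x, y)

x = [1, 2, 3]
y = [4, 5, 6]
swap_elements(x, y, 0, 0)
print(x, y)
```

Key concept: parameter rebinding vs mutation.
Step by step:
`x = [1, 2, 3]` → x = [1, 2, 3]
`y = [4, 5, 6]` → y = [4, 5, 6]
`swap_contents(x, y)` → no visible change to tracked variables
`print(x, y)` → prints [1, 2, 3] [4, 5, 6]
`x = [1, 2, 3]` → x = [1, 2, 3]
`y = [4, 5, 6]` → y = [4, 5, 6]
`swap_elements(x, y, 0, 0)` → x = [4, 2, 3]; y = [1, 5, 6]
`print(x, y)` → prints [4, 2, 3] [1, 5, 6]

Answer:
[1, 2, 3] [4, 5, 6]
[4, 2, 3] [1, 5, 6]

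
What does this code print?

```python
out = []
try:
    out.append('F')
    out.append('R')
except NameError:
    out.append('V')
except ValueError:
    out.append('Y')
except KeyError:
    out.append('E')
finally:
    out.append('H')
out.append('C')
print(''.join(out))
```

Execution trace: 'F' (try body) → 'R' (try body, no exception) → 'H' (finally) → 'C' (after the try/except). Output: FRHC

Answer: FRHC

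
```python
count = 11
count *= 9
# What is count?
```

Trace:
`count = 11` → count = 11
`count *= 9` → count = 99
So count = 99

Answer: 99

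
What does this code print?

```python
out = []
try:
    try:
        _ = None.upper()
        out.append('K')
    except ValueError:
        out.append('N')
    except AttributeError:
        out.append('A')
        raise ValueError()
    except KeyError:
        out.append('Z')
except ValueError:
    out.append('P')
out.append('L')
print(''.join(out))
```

Execution trace: 'A' (except AttributeError) → 'P' (outer except ValueError) → 'L' (after the try/except). Output: APL

Answer: APL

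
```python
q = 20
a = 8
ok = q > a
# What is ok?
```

Trace:
`q = 20` → q = 20
`a = 8` → a = 8
`ok = q > a` → ok = True
So ok = True

Answer: True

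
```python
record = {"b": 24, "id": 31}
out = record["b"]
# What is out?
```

Trace:
`record = {"b": 24, "id": 31}` → record = {'b': 24, 'id': 31}
`out = record["b"]` → out = 24
So out = 24

Answer: 24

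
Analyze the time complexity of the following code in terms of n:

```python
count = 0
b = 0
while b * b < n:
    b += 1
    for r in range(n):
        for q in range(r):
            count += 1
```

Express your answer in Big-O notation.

Each loop level contributes: √n × n × n. Multiplying the contributions gives O(n^2√n).

Answer: O(n^2√n)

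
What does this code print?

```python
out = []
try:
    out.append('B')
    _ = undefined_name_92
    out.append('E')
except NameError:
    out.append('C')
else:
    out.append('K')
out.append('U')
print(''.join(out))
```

Execution trace: 'B' (try body) → 'C' (except NameError) → 'U' (after the try/except). Output: BCU

Answer: BCU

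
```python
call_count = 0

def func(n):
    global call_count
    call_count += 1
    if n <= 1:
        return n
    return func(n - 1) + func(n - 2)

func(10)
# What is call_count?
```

Calls(n) = 1 + Calls(n-1) + Calls(n-2); Calls(0)=Calls(1)=1. For n=10 this gives 177.

Answer: 177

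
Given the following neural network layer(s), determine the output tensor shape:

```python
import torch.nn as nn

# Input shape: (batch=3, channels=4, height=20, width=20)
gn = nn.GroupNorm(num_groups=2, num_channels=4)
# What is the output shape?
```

Input: (3, 4, 20, 20) -> Output: (3, 4, 20, 20)

Answer: (3, 4, 20, 20)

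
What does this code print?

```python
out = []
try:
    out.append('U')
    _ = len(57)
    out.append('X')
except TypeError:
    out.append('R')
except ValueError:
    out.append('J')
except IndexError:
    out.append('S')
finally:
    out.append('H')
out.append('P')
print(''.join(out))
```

Execution trace: 'U' (try body) → 'R' (except TypeError) → 'H' (finally) → 'P' (after the try/except). Output: URHP

Answer: URHP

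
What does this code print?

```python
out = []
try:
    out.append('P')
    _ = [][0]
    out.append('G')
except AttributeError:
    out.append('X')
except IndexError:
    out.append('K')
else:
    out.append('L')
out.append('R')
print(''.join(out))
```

Execution trace: 'P' (try body) → 'K' (except IndexError) → 'R' (after the try/except). Output: PKR

Answer: PKR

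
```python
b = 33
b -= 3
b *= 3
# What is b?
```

Trace:
`b = 33` → b = 33
`b -= 3` → b = 30
`b *= 3` → b = 90
So b = 90

Answer: 90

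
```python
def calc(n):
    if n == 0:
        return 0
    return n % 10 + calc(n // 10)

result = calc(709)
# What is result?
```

Sum of digits of 709: 9 + 0 + 7 = 16

Answer: 16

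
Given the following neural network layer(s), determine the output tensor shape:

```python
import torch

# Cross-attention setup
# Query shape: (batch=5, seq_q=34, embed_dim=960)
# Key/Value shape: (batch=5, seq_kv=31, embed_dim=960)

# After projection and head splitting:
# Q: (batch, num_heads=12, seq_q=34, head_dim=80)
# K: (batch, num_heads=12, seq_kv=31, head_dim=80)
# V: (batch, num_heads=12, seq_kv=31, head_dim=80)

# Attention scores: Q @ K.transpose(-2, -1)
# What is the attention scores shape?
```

Input: (5, 34, 960) -> Output: (5, 12, 34, 31)

Answer: (5, 12, 34, 31)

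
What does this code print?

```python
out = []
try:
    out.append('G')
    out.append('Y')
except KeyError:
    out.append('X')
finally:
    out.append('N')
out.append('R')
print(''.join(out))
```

Execution trace: 'G' (try body) → 'Y' (try body, no exception) → 'N' (finally) → 'R' (after the try/except). Output: GYNR

Answer: GYNR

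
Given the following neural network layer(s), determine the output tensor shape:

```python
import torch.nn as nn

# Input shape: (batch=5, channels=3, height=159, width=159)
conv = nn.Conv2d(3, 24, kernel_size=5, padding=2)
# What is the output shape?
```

Input: (5, 3, 159, 159) -> Output: (5, 24, 159, 159)

Answer: (5, 24, 159, 159)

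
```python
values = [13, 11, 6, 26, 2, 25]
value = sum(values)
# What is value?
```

Trace:
`values = [13, 11, 6, 26, 2, 25]` → values = [13, 11, 6, 26, 2, 25]
`value = sum(values)` → value = 83
So value = 83

Answer: 83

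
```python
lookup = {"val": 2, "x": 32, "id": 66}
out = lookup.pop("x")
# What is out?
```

Trace:
`lookup = {"val": 2, "x": 32, "id": 66}` → lookup = {'val': 2, 'x': 32, 'id': 66}
`out = lookup.pop("x")` → lookup = {'val': 2, 'id': 66}; out = 32
So out = 32

Answer: 32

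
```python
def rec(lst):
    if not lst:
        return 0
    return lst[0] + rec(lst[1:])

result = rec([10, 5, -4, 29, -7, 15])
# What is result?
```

10 + 5 + (-4) + 29 + (-7) + 15 + 0 = 48

Answer: 48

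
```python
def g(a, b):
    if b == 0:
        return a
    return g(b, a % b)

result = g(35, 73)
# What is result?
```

g(35, 73) -> g(73, 35) -> g(35, 3) -> g(3, 2) -> g(2, 1) -> g(1, 0) -> 1

Answer: 1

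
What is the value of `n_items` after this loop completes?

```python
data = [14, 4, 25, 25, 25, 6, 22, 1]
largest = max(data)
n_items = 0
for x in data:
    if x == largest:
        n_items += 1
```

Count of max value 25 in [14, 4, 25, 25, 25, 6, 22, 1]
`n_items` takes the values: 0 → 1 → 2 → 3

Answer: 3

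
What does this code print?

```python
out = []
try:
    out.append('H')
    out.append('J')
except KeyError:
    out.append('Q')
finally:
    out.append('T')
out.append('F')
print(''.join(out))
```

Execution trace: 'H' (try body) → 'J' (try body, no exception) → 'T' (finally) → 'F' (after the try/except). Output: HJTF

Answer: HJTF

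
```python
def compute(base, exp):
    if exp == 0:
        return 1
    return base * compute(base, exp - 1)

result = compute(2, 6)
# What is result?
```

compute(2, 6) = 2 * 2 * 2 * 2 * 2 * 2 = 64

Answer: 64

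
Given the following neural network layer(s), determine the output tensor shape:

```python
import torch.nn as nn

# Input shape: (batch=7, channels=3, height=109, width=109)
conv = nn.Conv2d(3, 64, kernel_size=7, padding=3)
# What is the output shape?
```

Input: (7, 3, 109, 109) -> Output: (7, 64, 109, 109)

Answer: (7, 64, 109, 109)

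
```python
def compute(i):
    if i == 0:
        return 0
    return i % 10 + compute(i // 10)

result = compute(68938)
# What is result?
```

Sum of digits of 68938: 8 + 3 + 9 + 8 + 6 = 34

Answer: 34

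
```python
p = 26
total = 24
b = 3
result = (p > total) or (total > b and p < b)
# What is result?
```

Trace:
`p = 26` → p = 26
`total = 24` → total = 24
`b = 3` → b = 3
`result = (p > total) or (total > b and p < b)` → result = True
So result = True

Answer: True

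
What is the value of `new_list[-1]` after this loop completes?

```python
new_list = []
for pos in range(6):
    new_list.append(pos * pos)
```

Last element of squares 0 to 5
`new_list` takes the values: [] → [0] → [0, 1] → [0, 1, 4] → [0, 1, 4, 9] → [0, 1, 4, 9, 16] → [0, 1, 4, 9, 16, 25]
So `new_list[-1]` = 25

Answer: 25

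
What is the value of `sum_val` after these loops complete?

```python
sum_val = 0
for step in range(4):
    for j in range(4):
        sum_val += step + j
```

Sum of all step+j for step,j in 4x4
`sum_val` takes the values: 0 → 1 → 3 → 6 → 7 → 9 → 12 → 16 → 18 → 21 → 25 → 30 → 33 → 37 → 42 → 48

Answer: 48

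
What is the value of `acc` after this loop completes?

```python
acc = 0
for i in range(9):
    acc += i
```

Sum of 0 to 8 = 36
`acc` takes the values: 0 → 1 → 3 → 6 → 10 → 15 → 21 → 28 → 36

Answer: 36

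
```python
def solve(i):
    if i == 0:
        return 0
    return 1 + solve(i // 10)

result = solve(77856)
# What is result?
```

Count of digits of 77856: 5

Answer: 5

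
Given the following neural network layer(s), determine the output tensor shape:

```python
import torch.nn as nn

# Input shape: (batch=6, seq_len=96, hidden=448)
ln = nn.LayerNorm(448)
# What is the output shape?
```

Input: (6, 96, 448) -> Output: (6, 96, 448)

Answer: (6, 96, 448)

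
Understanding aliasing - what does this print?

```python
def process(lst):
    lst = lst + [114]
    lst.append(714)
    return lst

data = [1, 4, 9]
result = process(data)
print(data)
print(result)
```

Key concept: rebinding parameter vs mutation.
Step by step:
`data = [1, 4, 9]` → data = [1, 4, 9]
`result = process(data)` → result = [1, 4, 9, 114, 714]
`print(data)` → prints [1, 4, 9]
`print(result)` → prints [1, 4, 9, 114, 714]

Answer:
[1, 4, 9]
[1, 4, 9, 114, 714]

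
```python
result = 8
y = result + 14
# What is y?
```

Trace:
`result = 8` → result = 8
`y = result + 14` → y = 22
So y = 22

Answer: 22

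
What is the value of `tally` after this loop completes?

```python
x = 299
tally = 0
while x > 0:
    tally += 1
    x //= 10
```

Count digits by repeated division by 10
`tally` takes the values: 0 → 1 → 2 → 3

Answer: 3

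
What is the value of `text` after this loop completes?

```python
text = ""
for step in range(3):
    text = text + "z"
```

Repeat 'z' 3 times
`text` takes the values: "" → "z" → "zz" → "zzz"

Answer: "zzz"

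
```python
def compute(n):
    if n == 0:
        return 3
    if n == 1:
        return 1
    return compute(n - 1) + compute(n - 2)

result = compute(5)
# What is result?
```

Build up from base cases: compute(0)=3, compute(1)=1, compute(2)=4, compute(3)=5, compute(4)=9, compute(5)=14

Answer: 14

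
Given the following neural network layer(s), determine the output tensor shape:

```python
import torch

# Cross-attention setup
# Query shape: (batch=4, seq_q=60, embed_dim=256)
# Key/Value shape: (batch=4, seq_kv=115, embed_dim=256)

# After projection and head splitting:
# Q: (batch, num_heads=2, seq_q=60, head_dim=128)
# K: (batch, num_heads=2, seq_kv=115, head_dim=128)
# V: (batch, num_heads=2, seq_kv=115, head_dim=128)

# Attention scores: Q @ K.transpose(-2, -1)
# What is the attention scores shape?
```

Input: (4, 60, 256) -> Output: (4, 2, 60, 115)

Answer: (4, 2, 60, 115)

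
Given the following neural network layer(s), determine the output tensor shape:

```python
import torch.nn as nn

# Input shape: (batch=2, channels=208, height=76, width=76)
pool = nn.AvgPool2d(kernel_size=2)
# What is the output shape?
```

Input: (2, 208, 76, 76) -> Output: (2, 208, 38, 38)

Answer: (2, 208, 38, 38)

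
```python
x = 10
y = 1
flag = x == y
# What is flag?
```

Trace:
`x = 10` → x = 10
`y = 1` → y = 1
`flag = x == y` → flag = False
So flag = False

Answer: False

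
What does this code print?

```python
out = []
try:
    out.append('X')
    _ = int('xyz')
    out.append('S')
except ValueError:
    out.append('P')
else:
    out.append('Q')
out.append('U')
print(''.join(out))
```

Execution trace: 'X' (try body) → 'P' (except ValueError) → 'U' (after the try/except). Output: XPU

Answer: XPU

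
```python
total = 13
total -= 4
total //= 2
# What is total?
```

Trace:
`total = 13` → total = 13
`total -= 4` → total = 9
`total //= 2` → total = 4
So total = 4

Answer: 4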